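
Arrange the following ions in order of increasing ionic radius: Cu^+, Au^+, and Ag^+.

Same group, same charge. Going down the group adds an extra shell of electrons, so the ion gets larger: Cu^+ is highest in the group and smallest.

Cu^+ < Ag^+ < Au^+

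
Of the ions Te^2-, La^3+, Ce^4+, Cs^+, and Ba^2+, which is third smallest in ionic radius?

Ba^2+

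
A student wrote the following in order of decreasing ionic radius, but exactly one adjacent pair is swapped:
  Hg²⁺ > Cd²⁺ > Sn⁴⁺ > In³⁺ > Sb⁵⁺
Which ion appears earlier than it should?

Sn⁴⁺

The pair Sn⁴⁺, In³⁺ is the wrong way round — they are isoelectronic (46 e⁻) and Sn has more protons than In (50 vs 49), making Sn⁴⁺ smaller. All other adjacent pairs agree with periodic trends, so Sn⁴⁺ is the misplaced ion.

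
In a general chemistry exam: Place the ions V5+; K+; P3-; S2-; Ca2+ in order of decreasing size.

P3- > S2- > K+ > Ca2+ > V5+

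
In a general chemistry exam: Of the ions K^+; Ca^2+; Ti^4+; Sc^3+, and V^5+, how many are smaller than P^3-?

All of these have 18 electrons (isoelectronic). With the same electron cloud, the ion with the most protons pulls it in tightest. Nuclear charges: V^5+ (Z=23), Ti^4+ (Z=22), Sc^3+ (Z=21), Ca^2+ (Z=20), K^+ (Z=19), P^3- (Z=15). Highest Z is smallest.
Ordering all of them (including P^3-) by radius gives V^5+ < Ti^4+ < Sc^3+ < Ca^2+ < K^+ < P^3-. So 5 are smaller.

5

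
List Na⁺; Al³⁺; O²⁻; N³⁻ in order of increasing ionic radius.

Al³⁺ < Na⁺ < O²⁻ < N³⁻

Each ion has 10 electrons. The ranking follows nuclear charge in reverse — greater Z gives a smaller radius. Al³⁺ (Z=13), Na⁺ (Z=11), O²⁻ (Z=8), N³⁻ (Z=7).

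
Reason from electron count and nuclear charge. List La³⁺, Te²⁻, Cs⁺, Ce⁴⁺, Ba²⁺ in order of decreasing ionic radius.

These species are isoelectronic with 54 electrons. The only difference is the number of protons: Ce⁴⁺ (Z=58), La³⁺ (Z=57), Ba²⁺ (Z=56), Cs⁺ (Z=55), Te²⁻ (Z=52). The strongest nuclear pull (Ce⁴⁺) gives the smallest ion.

Te²⁻ > Cs⁺ > Ba²⁺ > La³⁺ > Ce⁴⁺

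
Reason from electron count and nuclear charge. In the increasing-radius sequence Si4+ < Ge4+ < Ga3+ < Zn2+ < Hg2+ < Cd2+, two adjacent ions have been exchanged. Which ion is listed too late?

Cd2+

Check each adjacent pair. Hg2+ and Cd2+ are reversed: Cd2+ and Hg2+ are in one column with the same charge; the lighter period-5 ion has one fewer shell and is smaller. No other neighbouring pair contradicts the periodic trends, so Cd2+ is the ion listed too late.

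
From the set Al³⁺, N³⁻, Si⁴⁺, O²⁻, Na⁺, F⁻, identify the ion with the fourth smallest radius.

All of these have 10 electrons (isoelectronic). With the same electron cloud, the ion with the most protons pulls it in tightest. Nuclear charges: Si⁴⁺ (Z=14), Al³⁺ (Z=13), Na⁺ (Z=11), F⁻ (Z=9), O²⁻ (Z=8), N³⁻ (Z=7). Highest Z is smallest.
That gives Si⁴⁺ < Al³⁺ < Na⁺ < F⁻ < O²⁻ < N³⁻. From the smallest end, number 4 is F⁻.

F⁻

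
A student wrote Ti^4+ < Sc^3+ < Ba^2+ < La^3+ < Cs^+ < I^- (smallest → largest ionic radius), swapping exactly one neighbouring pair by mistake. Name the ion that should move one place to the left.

Check each adjacent pair. Ba^2+ and La^3+ are reversed: both have 54 electrons but Z(La)=57 > Z(Ba)=56, so La^3+ should be the smaller of the two. No other neighbouring pair contradicts the periodic trends, so La^3+ is the ion listed too late.

La^3+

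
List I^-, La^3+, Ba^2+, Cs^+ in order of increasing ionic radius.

La^3+ < Ba^2+ < Cs^+ < I^-

Each ion has 54 electrons. The ranking follows nuclear charge in reverse — greater Z gives a smaller radius. La^3+ (Z=57), Ba^2+ (Z=56), Cs^+ (Z=55), I^- (Z=53).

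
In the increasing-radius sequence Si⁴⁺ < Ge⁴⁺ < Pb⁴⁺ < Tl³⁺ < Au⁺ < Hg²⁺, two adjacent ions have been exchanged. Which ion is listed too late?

The pair Au⁺, Hg²⁺ is the wrong way round — Hg²⁺ and Au⁺ share 78 electrons; the higher nuclear charge on Hg (Z=80) contracts it more, so Hg²⁺ < Au⁺. All other adjacent pairs agree with periodic trends, so Hg²⁺ is the misplaced ion.

Hg²⁺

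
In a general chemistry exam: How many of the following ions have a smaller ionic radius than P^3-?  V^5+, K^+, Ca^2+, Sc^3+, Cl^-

These species are isoelectronic with 18 electrons. The only difference is the number of protons: V^5+ (Z=23), Sc^3+ (Z=21), Ca^2+ (Z=20), K^+ (Z=19), Cl^- (Z=17), P^3- (Z=15). The strongest nuclear pull (V^5+) gives the smallest ion.
Overall: V^5+ < Sc^3+ < Ca^2+ < K^+ < Cl^- < P^3-. P^3- has 5 below it and 0 above. Count: 5.

5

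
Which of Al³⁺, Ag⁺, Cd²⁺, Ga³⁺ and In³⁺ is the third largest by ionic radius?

Tabulating Z and e⁻: Al³⁺: 10 e⁻, Z=13, Ga³⁺: 28 e⁻, Z=31, In³⁺: 46 e⁻, Z=49, Cd²⁺: 46 e⁻, Z=48, Ag⁺: 46 e⁻, Z=47. Al³⁺ < Ga³⁺ (same group, 1 shell fewer); Ga³⁺ < In³⁺ (same group, period 4 vs 5); In³⁺ < Cd²⁺ (isoelectronic, higher Z=49 is smaller); Cd²⁺ < Ag⁺ (isoelectronic, higher Z=48 is smaller).
That gives Al³⁺ < Ga³⁺ < In³⁺ < Cd²⁺ < Ag⁺. From the largest end, number 3 is In³⁺.

In³⁺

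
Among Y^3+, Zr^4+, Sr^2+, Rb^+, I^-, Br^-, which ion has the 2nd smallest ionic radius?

Y^3+

Zr^4+ (Z=40, 36 e⁻), Y^3+ (Z=39, 36 e⁻), Sr^2+ (Z=38, 36 e⁻), Rb^+ (Z=37, 36 e⁻), Br^- (Z=35, 36 e⁻), I^- (Z=53, 54 e⁻). Zr^4+ < Y^3+ (both 36 e⁻, Z=40>39); Y^3+ < Sr^2+ (both 36 e⁻, Z=39>38); Sr^2+ < Rb^+ (both 36 e⁻, Z=38>37); Rb^+ < Br^- (both 36 e⁻, Z=37>35); Br^- < I^- (same group, 1 shell fewer).
So the order is Zr^4+ < Y^3+ < Sr^2+ < Rb^+ < Br^- < I^-; the 2nd-smallest ion is Y^3+.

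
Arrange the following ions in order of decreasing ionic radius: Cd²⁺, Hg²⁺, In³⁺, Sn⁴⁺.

Hg²⁺ > Cd²⁺ > In³⁺ > Sn⁴⁺

Work out protons and electrons: Sn⁴⁺ has 46 e⁻ (Z=50), In³⁺ has 46 e⁻ (Z=49), Cd²⁺ has 46 e⁻ (Z=48), Hg²⁺ has 78 e⁻ (Z=80). Sn⁴⁺ < In³⁺ (isoelectronic, higher Z=50 is smaller); In³⁺ < Cd²⁺ (isoelectronic, higher Z=49 is smaller); Cd²⁺ < Hg²⁺ (same group, period 5 vs 6).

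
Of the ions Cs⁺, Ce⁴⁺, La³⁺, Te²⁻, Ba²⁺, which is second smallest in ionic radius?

La³⁺

These species are isoelectronic with 54 electrons. The only difference is the number of protons: Ce⁴⁺ (Z=58), La³⁺ (Z=57), Ba²⁺ (Z=56), Cs⁺ (Z=55), Te²⁻ (Z=52). The strongest nuclear pull (Ce⁴⁺) gives the smallest ion.
Ordering: Ce⁴⁺ < La³⁺ < Ba²⁺ < Cs⁺ < Te²⁻. The second smallest is La³⁺.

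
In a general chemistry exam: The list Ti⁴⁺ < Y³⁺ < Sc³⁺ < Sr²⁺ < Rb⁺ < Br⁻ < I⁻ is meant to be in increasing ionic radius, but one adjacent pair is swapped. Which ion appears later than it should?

Sc³⁺

Scanning neighbour by neighbour, only Y³⁺/Sc³⁺ violates a trend: same group and charge — period 4 sits above period 5, so Sc³⁺ is smaller. That makes Sc³⁺ the one sitting a position late relative to where it belongs.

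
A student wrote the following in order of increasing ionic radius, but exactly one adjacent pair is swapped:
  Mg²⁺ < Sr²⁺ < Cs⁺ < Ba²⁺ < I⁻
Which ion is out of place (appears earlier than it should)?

Cs⁺

The pair Cs⁺, Ba²⁺ is the wrong way round — they are isoelectronic (54 e⁻) and Ba has more protons than Cs (56 vs 55), making Ba²⁺ smaller. All other adjacent pairs agree with periodic trends, so Cs⁺ is the misplaced ion.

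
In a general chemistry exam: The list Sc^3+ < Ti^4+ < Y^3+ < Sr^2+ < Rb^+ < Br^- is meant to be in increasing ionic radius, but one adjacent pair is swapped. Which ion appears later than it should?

Ti^4+

The pair Sc^3+, Ti^4+ is the wrong way round — they are isoelectronic (18 e⁻) and Ti has more protons than Sc (22 vs 21), making Ti^4+ smaller. All other adjacent pairs agree with periodic trends, so Ti^4+ is the misplaced ion.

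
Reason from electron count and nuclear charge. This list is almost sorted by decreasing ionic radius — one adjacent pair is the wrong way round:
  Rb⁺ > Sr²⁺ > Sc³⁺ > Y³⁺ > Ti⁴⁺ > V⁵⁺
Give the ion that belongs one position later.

Check each adjacent pair. Sc³⁺ and Y³⁺ are reversed: both in group 3 with the same charge; Sc³⁺ (period 4) has the smaller radius. No other neighbouring pair contradicts the periodic trends, so Sc³⁺ is the ion listed too early.

Sc³⁺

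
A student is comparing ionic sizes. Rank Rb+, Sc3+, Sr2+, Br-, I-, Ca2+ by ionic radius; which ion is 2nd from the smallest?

First list Z and electron count for each: Sc3+ (Z=21, 18 e⁻), Ca2+ (Z=20, 18 e⁻), Sr2+ (Z=38, 36 e⁻), Rb+ (Z=37, 36 e⁻), Br- (Z=35, 36 e⁻), I- (Z=53, 54 e⁻). Sc3+ < Ca2+ (both 18 e⁻, Z=21>20); Ca2+ < Sr2+ (same group, period 4 vs 5); Sr2+ < Rb+ (isoelectronic, higher Z=38 is smaller); Rb+ < Br- (both 36 e⁻, Z=37>35); Br- < I- (same group, 1 shell fewer).
So the order is Sc3+ < Ca2+ < Sr2+ < Rb+ < Br- < I-; the 2nd-smallest ion is Ca2+.

Ca2+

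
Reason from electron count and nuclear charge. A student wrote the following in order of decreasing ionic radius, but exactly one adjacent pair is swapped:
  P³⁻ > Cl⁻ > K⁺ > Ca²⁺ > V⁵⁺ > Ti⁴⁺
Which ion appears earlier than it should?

Check each adjacent pair. V⁵⁺ and Ti⁴⁺ are reversed: both have 18 electrons but Z(V)=23 > Z(Ti)=22, so V⁵⁺ should be the smaller of the two. No other neighbouring pair contradicts the periodic trends, so V⁵⁺ is the ion listed too early.

V⁵⁺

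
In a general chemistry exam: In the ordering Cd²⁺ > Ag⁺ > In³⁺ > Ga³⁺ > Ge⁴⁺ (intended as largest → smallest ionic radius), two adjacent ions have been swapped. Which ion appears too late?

Ag⁺

Compare adjacent ions: both have 46 electrons but Z(Cd)=48 > Z(Ag)=47, so Cd²⁺ should be the smaller of the two — yet in this decreasing list Cd²⁺ sits before Ag⁺. Nothing else is reversed, so Ag⁺ should move one place to the left.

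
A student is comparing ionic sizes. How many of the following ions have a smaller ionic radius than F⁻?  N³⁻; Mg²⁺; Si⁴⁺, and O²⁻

These species are isoelectronic with 10 electrons. The only difference is the number of protons: Si⁴⁺ (Z=14), Mg²⁺ (Z=12), F⁻ (Z=9), O²⁻ (Z=8), N³⁻ (Z=7). The strongest nuclear pull (Si⁴⁺) gives the smallest ion.
Overall: Si⁴⁺ < Mg²⁺ < F⁻ < O²⁻ < N³⁻. F⁻ has 2 below it and 2 above. That's 2.

2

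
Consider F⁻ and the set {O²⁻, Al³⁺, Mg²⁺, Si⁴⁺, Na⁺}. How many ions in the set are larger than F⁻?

1

Isoelectronic series (10 e⁻ each). Size is set by nuclear charge: more protons means a smaller ion. Si⁴⁺ (Z=14), Al³⁺ (Z=13), Mg²⁺ (Z=12), Na⁺ (Z=11), F⁻ (Z=9), O²⁻ (Z=8).
Ordering all of them (including F⁻) by radius gives Si⁴⁺ < Al³⁺ < Mg²⁺ < Na⁺ < F⁻ < O²⁻. So 1 is larger.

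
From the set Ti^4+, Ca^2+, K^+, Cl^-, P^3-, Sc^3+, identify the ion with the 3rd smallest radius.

Each ion has 18 electrons. The ranking follows nuclear charge in reverse — greater Z gives a smaller radius. Ti^4+ (Z=22), Sc^3+ (Z=21), Ca^2+ (Z=20), K^+ (Z=19), Cl^- (Z=17), P^3- (Z=15).
That gives Ti^4+ < Sc^3+ < Ca^2+ < K^+ < Cl^- < P^3-. From the smallest end, number 3 is Ca^2+.

Ca^2+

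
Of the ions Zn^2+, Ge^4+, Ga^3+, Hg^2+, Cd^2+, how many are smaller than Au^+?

5

Ge^4+ has 28 e⁻ (Z=32), Ga^3+ has 28 e⁻ (Z=31), Zn^2+ has 28 e⁻ (Z=30), Cd^2+ has 46 e⁻ (Z=48), Hg^2+ has 78 e⁻ (Z=80), Au^+ has 78 e⁻ (Z=79). Ge^4+ < Ga^3+ (both 28 e⁻, Z=32>31); Ga^3+ < Zn^2+ (isoelectronic, higher Z=31 is smaller); Zn^2+ < Cd^2+ (same group, 1 shell fewer); Cd^2+ < Hg^2+ (same group, 1 shell fewer); Hg^2+ < Au^+ (isoelectronic, higher Z=80 is smaller).
Placing each against Au^+: smaller — Ge^4+, Ga^3+, Zn^2+, Cd^2+, Hg^2+; larger — none. Count: 5.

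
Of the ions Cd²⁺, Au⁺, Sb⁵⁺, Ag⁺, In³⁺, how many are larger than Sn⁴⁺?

4

Work out protons and electrons: Sb⁵⁺ (Z=51, 46 e⁻), Sn⁴⁺ (Z=50, 46 e⁻), In³⁺ (Z=49, 46 e⁻), Cd²⁺ (Z=48, 46 e⁻), Ag⁺ (Z=47, 46 e⁻), Au⁺ (Z=79, 78 e⁻). Sb⁵⁺ < Sn⁴⁺ (both 46 e⁻, Z=51>50); Sn⁴⁺ < In³⁺ (isoelectronic, higher Z=50 is smaller); In³⁺ < Cd²⁺ (isoelectronic, higher Z=49 is smaller); Cd²⁺ < Ag⁺ (isoelectronic, higher Z=48 is smaller); Ag⁺ < Au⁺ (same group, period 5 vs 6).
Placing each against Sn⁴⁺: smaller — Sb⁵⁺; larger — In³⁺, Cd²⁺, Ag⁺, Au⁺. So 4 are larger.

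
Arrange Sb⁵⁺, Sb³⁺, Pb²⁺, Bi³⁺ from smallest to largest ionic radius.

Sb⁵⁺ < Sb³⁺ < Bi³⁺ < Pb²⁺

Tabulating Z and e⁻: Sb⁵⁺: 46 e⁻, Z=51, Sb³⁺: 48 e⁻, Z=51, Bi³⁺: 80 e⁻, Z=83, Pb²⁺: 80 e⁻, Z=82. Sb⁵⁺ < Sb³⁺ (higher charge on the same element); Sb³⁺ < Bi³⁺ (same group, period 5 vs 6); Bi³⁺ < Pb²⁺ (isoelectronic, higher Z=83 is smaller).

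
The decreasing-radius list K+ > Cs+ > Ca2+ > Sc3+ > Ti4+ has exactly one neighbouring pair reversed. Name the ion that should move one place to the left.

Cs+

Check each adjacent pair. K+ and Cs+ are reversed: both in group 1 with the same charge; K+ (period 4) has the smaller radius. No other neighbouring pair contradicts the periodic trends, so Cs+ is the ion listed too late.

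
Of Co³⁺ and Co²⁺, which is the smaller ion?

Co³⁺

Same element, different charge: the more highly charged cation has fewer electrons and a greater effective nuclear charge per electron, making Co³⁺ the smallest.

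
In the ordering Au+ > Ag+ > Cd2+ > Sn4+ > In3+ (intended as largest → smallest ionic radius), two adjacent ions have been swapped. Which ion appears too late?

The pair Sn4+, In3+ is the wrong way round — they are isoelectronic (46 e⁻) and Sn has more protons than In (50 vs 49), making Sn4+ smaller. All other adjacent pairs agree with periodic trends, so In3+ is the misplaced ion.

In3+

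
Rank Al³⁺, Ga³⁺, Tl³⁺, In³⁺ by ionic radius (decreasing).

Same group, same charge. Going down the group adds an extra shell of electrons, so the ion gets larger: Al³⁺ is highest in the group and smallest.

Tl³⁺ > In³⁺ > Ga³⁺ > Al³⁺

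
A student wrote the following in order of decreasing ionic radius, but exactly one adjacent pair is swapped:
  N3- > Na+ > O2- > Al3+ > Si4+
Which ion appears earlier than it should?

Na+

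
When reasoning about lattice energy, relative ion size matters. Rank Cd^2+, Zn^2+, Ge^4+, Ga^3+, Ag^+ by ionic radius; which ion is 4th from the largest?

First list Z and electron count for each: Ge^4+: 28 e⁻, Z=32, Ga^3+: 28 e⁻, Z=31, Zn^2+: 28 e⁻, Z=30, Cd^2+: 46 e⁻, Z=48, Ag^+: 46 e⁻, Z=47. Ge^4+ < Ga^3+ (both 28 e⁻, Z=32>31); Ga^3+ < Zn^2+ (isoelectronic, higher Z=31 is smaller); Zn^2+ < Cd^2+ (same group, period 4 vs 5); Cd^2+ < Ag^+ (both 46 e⁻, Z=48>47).
Ordering: Ge^4+ < Ga^3+ < Zn^2+ < Cd^2+ < Ag^+. The 4th largest is Ga^3+.

Ga^3+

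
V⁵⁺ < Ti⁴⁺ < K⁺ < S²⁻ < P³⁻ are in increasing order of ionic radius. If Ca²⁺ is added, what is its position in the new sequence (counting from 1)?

3

These species are isoelectronic with 18 electrons. The only difference is the number of protons: V⁵⁺ (Z=23), Ti⁴⁺ (Z=22), Ca²⁺ (Z=20), K⁺ (Z=19), S²⁻ (Z=16), P³⁻ (Z=15). The strongest nuclear pull (V⁵⁺) gives the smallest ion.
With Ca²⁺ included the full order is V⁵⁺ < Ti⁴⁺ < Ca²⁺ < K⁺ < S²⁻ < P³⁻, so it takes position 3.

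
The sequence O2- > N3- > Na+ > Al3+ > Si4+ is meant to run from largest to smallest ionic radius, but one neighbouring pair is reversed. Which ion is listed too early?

The pair O2-, N3- is the wrong way round — both have 10 electrons but Z(O)=8 > Z(N)=7, so O2- should be the smaller of the two. All other adjacent pairs agree with periodic trends, so O2- is the misplaced ion.

O2-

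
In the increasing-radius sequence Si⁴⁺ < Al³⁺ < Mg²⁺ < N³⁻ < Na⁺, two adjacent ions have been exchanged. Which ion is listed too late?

Na⁺

The pair N³⁻, Na⁺ is the wrong way round — they are isoelectronic (10 e⁻) and Na has more protons than N (11 vs 7), making Na⁺ smaller. All other adjacent pairs agree with periodic trends, so Na⁺ is the misplaced ion.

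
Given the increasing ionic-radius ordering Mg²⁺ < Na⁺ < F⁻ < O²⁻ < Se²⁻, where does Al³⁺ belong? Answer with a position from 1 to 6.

First list Z and electron count for each: Al³⁺ has 10 e⁻ (Z=13), Mg²⁺ has 10 e⁻ (Z=12), Na⁺ has 10 e⁻ (Z=11), F⁻ has 10 e⁻ (Z=9), O²⁻ has 10 e⁻ (Z=8), Se²⁻ has 36 e⁻ (Z=34). Al³⁺ < Mg²⁺ (both 10 e⁻, Z=13>12); Mg²⁺ < Na⁺ (isoelectronic, higher Z=12 is smaller); Na⁺ < F⁻ (isoelectronic, higher Z=11 is smaller); F⁻ < O²⁻ (both 10 e⁻, Z=9>8); O²⁻ < Se²⁻ (same group, 2 shells fewer).
Putting Al³⁺ in gives Al³⁺ < Mg²⁺ < Na⁺ < F⁻ < O²⁻ < Se²⁻; it lands at slot 1.

1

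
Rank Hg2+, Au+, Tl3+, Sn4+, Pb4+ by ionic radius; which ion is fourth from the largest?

Electron counts and nuclear charges: Sn4+ has 46 e⁻ (Z=50), Pb4+ has 78 e⁻ (Z=82), Tl3+ has 78 e⁻ (Z=81), Hg2+ has 78 e⁻ (Z=80), Au+ has 78 e⁻ (Z=79). Sn4+ < Pb4+ (same group, period 5 vs 6); Pb4+ < Tl3+ (both 78 e⁻, Z=82>81); Tl3+ < Hg2+ (both 78 e⁻, Z=81>80); Hg2+ < Au+ (both 78 e⁻, Z=80>79).
Full ascending order: Sn4+ < Pb4+ < Tl3+ < Hg2+ < Au+. Counting from the largest, position 4 is Pb4+.

Pb4+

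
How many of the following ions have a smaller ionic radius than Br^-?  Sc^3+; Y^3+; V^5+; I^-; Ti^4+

V^5+: 18 e⁻, Z=23, Ti^4+: 18 e⁻, Z=22, Sc^3+: 18 e⁻, Z=21, Y^3+: 36 e⁻, Z=39, Br^-: 36 e⁻, Z=35, I^-: 54 e⁻, Z=53. V^5+ < Ti^4+ (both 18 e⁻, Z=23>22); Ti^4+ < Sc^3+ (isoelectronic, higher Z=22 is smaller); Sc^3+ < Y^3+ (same group, period 4 vs 5); Y^3+ < Br^- (isoelectronic, higher Z=39 is smaller); Br^- < I^- (same group, period 4 vs 5).
Placing each against Br^-: smaller — V^5+, Ti^4+, Sc^3+, Y^3+; larger — I^-. That's 4.

4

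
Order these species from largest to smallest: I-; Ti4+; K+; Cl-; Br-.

Electron counts and nuclear charges: Ti4+ has 18 e⁻ (Z=22), K+ has 18 e⁻ (Z=19), Cl- has 18 e⁻ (Z=17), Br- has 36 e⁻ (Z=35), I- has 54 e⁻ (Z=53). Ti4+ < K+ (both 18 e⁻, Z=22>19); K+ < Cl- (isoelectronic, higher Z=19 is smaller); Cl- < Br- (same group, 1 shell fewer); Br- < I- (same group, 1 shell fewer).

I- > Br- > Cl- > K+ > Ti4+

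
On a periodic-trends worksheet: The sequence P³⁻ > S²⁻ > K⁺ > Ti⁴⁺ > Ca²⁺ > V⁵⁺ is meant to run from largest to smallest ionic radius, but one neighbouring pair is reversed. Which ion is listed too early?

Ti⁴⁺

The pair Ti⁴⁺, Ca²⁺ is the wrong way round — they are isoelectronic (18 e⁻) and Ti has more protons than Ca (22 vs 20), making Ti⁴⁺ smaller. All other adjacent pairs agree with periodic trends, so Ti⁴⁺ is the misplaced ion.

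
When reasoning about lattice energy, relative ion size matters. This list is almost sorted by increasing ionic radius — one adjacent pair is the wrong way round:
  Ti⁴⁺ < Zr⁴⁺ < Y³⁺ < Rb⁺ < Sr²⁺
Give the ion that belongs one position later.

Rb⁺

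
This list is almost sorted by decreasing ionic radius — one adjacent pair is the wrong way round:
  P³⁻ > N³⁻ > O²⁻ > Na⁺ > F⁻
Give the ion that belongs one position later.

Scanning neighbour by neighbour, only Na⁺/F⁻ violates a trend: Na⁺ and F⁻ share 10 electrons; the higher nuclear charge on Na (Z=11) contracts it more, so Na⁺ < F⁻. That makes Na⁺ the one sitting a position early relative to where it belongs.

Na⁺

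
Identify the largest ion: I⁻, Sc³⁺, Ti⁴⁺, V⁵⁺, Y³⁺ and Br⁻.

V⁵⁺ has 18 e⁻ (Z=23), Ti⁴⁺ has 18 e⁻ (Z=22), Sc³⁺ has 18 e⁻ (Z=21), Y³⁺ has 36 e⁻ (Z=39), Br⁻ has 36 e⁻ (Z=35), I⁻ has 54 e⁻ (Z=53). V⁵⁺ < Ti⁴⁺ (both 18 e⁻, Z=23>22); Ti⁴⁺ < Sc³⁺ (both 18 e⁻, Z=22>21); Sc³⁺ < Y³⁺ (same group, 1 shell fewer); Y³⁺ < Br⁻ (both 36 e⁻, Z=39>35); Br⁻ < I⁻ (same group, period 4 vs 5).

I⁻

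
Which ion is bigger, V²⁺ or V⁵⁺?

V²⁺

For a single element, ionic radius drops as positive charge rises — V⁵⁺ < V²⁺.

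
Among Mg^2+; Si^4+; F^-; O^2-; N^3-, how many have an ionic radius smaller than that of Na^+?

All of these have 10 electrons (isoelectronic). With the same electron cloud, the ion with the most protons pulls it in tightest. Nuclear charges: Si^4+ (Z=14), Mg^2+ (Z=12), Na^+ (Z=11), F^- (Z=9), O^2- (Z=8), N^3- (Z=7). Highest Z is smallest.
Relative to Na^+, the ions that are smaller are Si^4+, Mg^2+. That's 2.

2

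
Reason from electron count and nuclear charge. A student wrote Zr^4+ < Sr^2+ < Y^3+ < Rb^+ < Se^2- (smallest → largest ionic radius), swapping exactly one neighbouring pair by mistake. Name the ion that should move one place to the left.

Scanning neighbour by neighbour, only Sr^2+/Y^3+ violates a trend: Y^3+ and Sr^2+ share 36 electrons; the higher nuclear charge on Y (Z=39) contracts it more, so Y^3+ < Sr^2+. That makes Y^3+ the one sitting a position late relative to where it belongs.

Y^3+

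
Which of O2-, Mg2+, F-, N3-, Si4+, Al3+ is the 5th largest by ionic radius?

All of these have 10 electrons (isoelectronic). With the same electron cloud, the ion with the most protons pulls it in tightest. Nuclear charges: Si4+ (Z=14), Al3+ (Z=13), Mg2+ (Z=12), F- (Z=9), O2- (Z=8), N3- (Z=7). Highest Z is smallest.
So the order is Si4+ < Al3+ < Mg2+ < F- < O2- < N3-; the 5th-largest ion is Al3+.

Al3+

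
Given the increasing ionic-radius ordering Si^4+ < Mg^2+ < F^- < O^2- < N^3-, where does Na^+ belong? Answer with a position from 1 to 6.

3

All of these have 10 electrons (isoelectronic). With the same electron cloud, the ion with the most protons pulls it in tightest. Nuclear charges: Si^4+ (Z=14), Mg^2+ (Z=12), Na^+ (Z=11), F^- (Z=9), O^2- (Z=8), N^3- (Z=7). Highest Z is smallest.
The complete sequence is Si^4+ < Mg^2+ < Na^+ < F^- < O^2- < N^3-. Na^+ sits at position 3.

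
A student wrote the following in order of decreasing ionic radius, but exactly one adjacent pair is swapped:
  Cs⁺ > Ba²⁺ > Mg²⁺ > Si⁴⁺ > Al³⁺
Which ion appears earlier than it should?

Si⁴⁺

The pair Si⁴⁺, Al³⁺ is the wrong way round — Si⁴⁺ and Al³⁺ share 10 electrons; the higher nuclear charge on Si (Z=14) contracts it more, so Si⁴⁺ < Al³⁺. All other adjacent pairs agree with periodic trends, so Si⁴⁺ is the misplaced ion.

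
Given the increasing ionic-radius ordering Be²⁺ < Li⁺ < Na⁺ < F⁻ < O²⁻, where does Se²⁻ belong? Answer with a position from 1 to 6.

6

Be²⁺: 2 e⁻, Z=4, Li⁺: 2 e⁻, Z=3, Na⁺: 10 e⁻, Z=11, F⁻: 10 e⁻, Z=9, O²⁻: 10 e⁻, Z=8, Se²⁻: 36 e⁻, Z=34. Be²⁺ < Li⁺ (both 2 e⁻, Z=4>3); Li⁺ < Na⁺ (same group, 1 shell fewer); Na⁺ < F⁻ (isoelectronic, higher Z=11 is smaller); F⁻ < O²⁻ (isoelectronic, higher Z=9 is smaller); O²⁻ < Se²⁻ (same group, period 2 vs 4).
Putting Se²⁻ in gives Be²⁺ < Li⁺ < Na⁺ < F⁻ < O²⁻ < Se²⁻; it lands at slot 6.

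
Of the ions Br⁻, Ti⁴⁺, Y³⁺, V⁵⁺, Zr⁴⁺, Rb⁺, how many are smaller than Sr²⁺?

4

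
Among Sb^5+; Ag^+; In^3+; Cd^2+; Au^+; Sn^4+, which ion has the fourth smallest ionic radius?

Cd^2+

First list Z and electron count for each: Sb^5+ has 46 e⁻ (Z=51), Sn^4+ has 46 e⁻ (Z=50), In^3+ has 46 e⁻ (Z=49), Cd^2+ has 46 e⁻ (Z=48), Ag^+ has 46 e⁻ (Z=47), Au^+ has 78 e⁻ (Z=79). Sb^5+ < Sn^4+ (both 46 e⁻, Z=51>50); Sn^4+ < In^3+ (isoelectronic, higher Z=50 is smaller); In^3+ < Cd^2+ (isoelectronic, higher Z=49 is smaller); Cd^2+ < Ag^+ (isoelectronic, higher Z=48 is smaller); Ag^+ < Au^+ (same group, 1 shell fewer).
That gives Sb^5+ < Sn^4+ < In^3+ < Cd^2+ < Ag^+ < Au^+. From the smallest end, number 4 is Cd^2+.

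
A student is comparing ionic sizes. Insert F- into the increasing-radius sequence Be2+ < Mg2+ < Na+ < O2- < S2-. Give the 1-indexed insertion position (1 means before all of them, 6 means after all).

First list Z and electron count for each: Be2+ (Z=4, 2 e⁻), Mg2+ (Z=12, 10 e⁻), Na+ (Z=11, 10 e⁻), F- (Z=9, 10 e⁻), O2- (Z=8, 10 e⁻), S2- (Z=16, 18 e⁻). Be2+ < Mg2+ (same group, period 2 vs 3); Mg2+ < Na+ (both 10 e⁻, Z=12>11); Na+ < F- (both 10 e⁻, Z=11>9); F- < O2- (isoelectronic, higher Z=9 is smaller); O2- < S2- (same group, 1 shell fewer).
Putting F- in gives Be2+ < Mg2+ < Na+ < F- < O2- < S2-; it lands at slot 4.

4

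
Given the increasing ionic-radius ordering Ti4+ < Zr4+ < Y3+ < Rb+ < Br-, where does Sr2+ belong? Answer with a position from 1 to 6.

4

Work out protons and electrons: Ti4+ (Z=22, 18 e⁻), Zr4+ (Z=40, 36 e⁻), Y3+ (Z=39, 36 e⁻), Sr2+ (Z=38, 36 e⁻), Rb+ (Z=37, 36 e⁻), Br- (Z=35, 36 e⁻). Ti4+ < Zr4+ (same group, 1 shell fewer); Zr4+ < Y3+ (both 36 e⁻, Z=40>39); Y3+ < Sr2+ (both 36 e⁻, Z=39>38); Sr2+ < Rb+ (isoelectronic, higher Z=38 is smaller); Rb+ < Br- (both 36 e⁻, Z=37>35).
Merged order: Ti4+ < Zr4+ < Y3+ < Sr2+ < Rb+ < Br- — Sr2+ is number 4.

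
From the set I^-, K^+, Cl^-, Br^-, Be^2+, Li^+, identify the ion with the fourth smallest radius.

Tabulating Z and e⁻: Be^2+ has 2 e⁻ (Z=4), Li^+ has 2 e⁻ (Z=3), K^+ has 18 e⁻ (Z=19), Cl^- has 18 e⁻ (Z=17), Br^- has 36 e⁻ (Z=35), I^- has 54 e⁻ (Z=53). Be^2+ < Li^+ (both 2 e⁻, Z=4>3); Li^+ < K^+ (same group, period 2 vs 4); K^+ < Cl^- (both 18 e⁻, Z=19>17); Cl^- < Br^- (same group, 1 shell fewer); Br^- < I^- (same group, period 4 vs 5).
Full ascending order: Be^2+ < Li^+ < K^+ < Cl^- < Br^- < I^-. Counting from the smallest, position 4 is Cl^-.

Cl^-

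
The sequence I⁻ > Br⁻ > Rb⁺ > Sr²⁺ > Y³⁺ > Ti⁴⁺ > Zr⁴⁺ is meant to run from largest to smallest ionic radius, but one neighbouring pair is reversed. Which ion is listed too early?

Check each adjacent pair. Ti⁴⁺ and Zr⁴⁺ are reversed: Ti⁴⁺ and Zr⁴⁺ are in one column with the same charge; the lighter period-4 ion has one fewer shell and is smaller. No other neighbouring pair contradicts the periodic trends, so Ti⁴⁺ is the ion listed too early.

Ti⁴⁺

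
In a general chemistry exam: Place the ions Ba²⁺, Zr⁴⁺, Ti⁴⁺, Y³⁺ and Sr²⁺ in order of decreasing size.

Ti⁴⁺ (Z=22, 18 e⁻), Zr⁴⁺ (Z=40, 36 e⁻), Y³⁺ (Z=39, 36 e⁻), Sr²⁺ (Z=38, 36 e⁻), Ba²⁺ (Z=56, 54 e⁻). Ti⁴⁺ < Zr⁴⁺ (same group, 1 shell fewer); Zr⁴⁺ < Y³⁺ (both 36 e⁻, Z=40>39); Y³⁺ < Sr²⁺ (both 36 e⁻, Z=39>38); Sr²⁺ < Ba²⁺ (same group, period 5 vs 6).

Ba²⁺ > Sr²⁺ > Y³⁺ > Zr⁴⁺ > Ti⁴⁺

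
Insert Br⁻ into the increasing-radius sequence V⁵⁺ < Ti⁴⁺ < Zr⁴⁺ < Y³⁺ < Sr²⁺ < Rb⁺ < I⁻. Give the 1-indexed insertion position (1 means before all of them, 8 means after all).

7

First list Z and electron count for each: V⁵⁺ (Z=23, 18 e⁻), Ti⁴⁺ (Z=22, 18 e⁻), Zr⁴⁺ (Z=40, 36 e⁻), Y³⁺ (Z=39, 36 e⁻), Sr²⁺ (Z=38, 36 e⁻), Rb⁺ (Z=37, 36 e⁻), Br⁻ (Z=35, 36 e⁻), I⁻ (Z=53, 54 e⁻). V⁵⁺ < Ti⁴⁺ (both 18 e⁻, Z=23>22); Ti⁴⁺ < Zr⁴⁺ (same group, period 4 vs 5); Zr⁴⁺ < Y³⁺ (isoelectronic, higher Z=40 is smaller); Y³⁺ < Sr²⁺ (both 36 e⁻, Z=39>38); Sr²⁺ < Rb⁺ (isoelectronic, higher Z=38 is smaller); Rb⁺ < Br⁻ (isoelectronic, higher Z=37 is smaller); Br⁻ < I⁻ (same group, period 4 vs 5).
With Br⁻ included the full order is V⁵⁺ < Ti⁴⁺ < Zr⁴⁺ < Y³⁺ < Sr²⁺ < Rb⁺ < Br⁻ < I⁻, so it takes position 7.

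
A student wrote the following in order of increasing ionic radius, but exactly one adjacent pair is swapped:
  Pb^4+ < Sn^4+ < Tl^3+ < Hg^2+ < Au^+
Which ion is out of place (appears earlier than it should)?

Pb^4+

Compare adjacent ions: Sn^4+ and Pb^4+ are in one column with the same charge; the lighter period-5 ion has one fewer shell and is smaller — yet in this increasing list Pb^4+ sits before Sn^4+. Nothing else is reversed, so Pb^4+ should move one place to the right.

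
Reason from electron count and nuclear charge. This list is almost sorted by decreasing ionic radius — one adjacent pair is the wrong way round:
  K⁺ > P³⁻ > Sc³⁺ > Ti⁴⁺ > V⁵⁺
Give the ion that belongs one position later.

Compare adjacent ions: they are isoelectronic (18 e⁻) and K has more protons than P (19 vs 15), making K⁺ smaller — yet in this decreasing list K⁺ sits before P³⁻. Nothing else is reversed, so K⁺ should move one place to the right.

K⁺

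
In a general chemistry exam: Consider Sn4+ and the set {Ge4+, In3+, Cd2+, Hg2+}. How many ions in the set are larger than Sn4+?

3

Electron counts and nuclear charges: Ge4+ has 28 e⁻ (Z=32), Sn4+ has 46 e⁻ (Z=50), In3+ has 46 e⁻ (Z=49), Cd2+ has 46 e⁻ (Z=48), Hg2+ has 78 e⁻ (Z=80). Ge4+ < Sn4+ (same group, 1 shell fewer); Sn4+ < In3+ (isoelectronic, higher Z=50 is smaller); In3+ < Cd2+ (isoelectronic, higher Z=49 is smaller); Cd2+ < Hg2+ (same group, 1 shell fewer).
Ordering all of them (including Sn4+) by radius gives Ge4+ < Sn4+ < In3+ < Cd2+ < Hg2+. That's 3.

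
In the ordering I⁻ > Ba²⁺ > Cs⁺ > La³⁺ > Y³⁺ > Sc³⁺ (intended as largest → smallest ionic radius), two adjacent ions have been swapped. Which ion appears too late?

Cs⁺

The pair Ba²⁺, Cs⁺ is the wrong way round — Ba²⁺ and Cs⁺ share 54 electrons; the higher nuclear charge on Ba (Z=56) contracts it more, so Ba²⁺ < Cs⁺. All other adjacent pairs agree with periodic trends, so Cs⁺ is the misplaced ion.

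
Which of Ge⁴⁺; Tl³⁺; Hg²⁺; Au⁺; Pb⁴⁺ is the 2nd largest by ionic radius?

Hg²⁺

Tabulating Z and e⁻: Ge⁴⁺ has 28 e⁻ (Z=32), Pb⁴⁺ has 78 e⁻ (Z=82), Tl³⁺ has 78 e⁻ (Z=81), Hg²⁺ has 78 e⁻ (Z=80), Au⁺ has 78 e⁻ (Z=79). Ge⁴⁺ < Pb⁴⁺ (same group, period 4 vs 6); Pb⁴⁺ < Tl³⁺ (both 78 e⁻, Z=82>81); Tl³⁺ < Hg²⁺ (isoelectronic, higher Z=81 is smaller); Hg²⁺ < Au⁺ (both 78 e⁻, Z=80>79).
So the order is Ge⁴⁺ < Pb⁴⁺ < Tl³⁺ < Hg²⁺ < Au⁺; the 2nd-largest ion is Hg²⁺.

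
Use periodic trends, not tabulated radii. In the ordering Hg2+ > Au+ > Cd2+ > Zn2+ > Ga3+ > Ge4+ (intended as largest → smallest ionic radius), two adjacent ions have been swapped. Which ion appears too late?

Au+

Compare adjacent ions: they are isoelectronic (78 e⁻) and Hg has more protons than Au (80 vs 79), making Hg2+ smaller — yet in this decreasing list Hg2+ sits before Au+. Nothing else is reversed, so Au+ should move one place to the left.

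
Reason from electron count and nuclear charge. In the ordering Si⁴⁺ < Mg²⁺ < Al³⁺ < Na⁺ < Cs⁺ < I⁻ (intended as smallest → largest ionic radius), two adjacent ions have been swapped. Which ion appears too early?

Mg²⁺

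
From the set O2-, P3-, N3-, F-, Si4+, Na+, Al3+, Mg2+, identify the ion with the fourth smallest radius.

Electron counts and nuclear charges: Si4+ (Z=14, 10 e⁻), Al3+ (Z=13, 10 e⁻), Mg2+ (Z=12, 10 e⁻), Na+ (Z=11, 10 e⁻), F- (Z=9, 10 e⁻), O2- (Z=8, 10 e⁻), N3- (Z=7, 10 e⁻), P3- (Z=15, 18 e⁻). Si4+ < Al3+ (isoelectronic, higher Z=14 is smaller); Al3+ < Mg2+ (isoelectronic, higher Z=13 is smaller); Mg2+ < Na+ (both 10 e⁻, Z=12>11); Na+ < F- (both 10 e⁻, Z=11>9); F- < O2- (both 10 e⁻, Z=9>8); O2- < N3- (both 10 e⁻, Z=8>7); N3- < P3- (same group, 1 shell fewer).
That gives Si4+ < Al3+ < Mg2+ < Na+ < F- < O2- < N3- < P3-. From the smallest end, number 4 is Na+.

Na+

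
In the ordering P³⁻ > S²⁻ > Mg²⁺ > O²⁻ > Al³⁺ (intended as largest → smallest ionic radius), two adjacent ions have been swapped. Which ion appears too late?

The pair Mg²⁺, O²⁻ is the wrong way round — both have 10 electrons but Z(Mg)=12 > Z(O)=8, so Mg²⁺ should be the smaller of the two. All other adjacent pairs agree with periodic trends, so O²⁻ is the misplaced ion.

O²⁻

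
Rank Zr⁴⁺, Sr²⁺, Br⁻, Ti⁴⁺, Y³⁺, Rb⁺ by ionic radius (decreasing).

Br⁻ > Rb⁺ > Sr²⁺ > Y³⁺ > Zr⁴⁺ > Ti⁴⁺

First list Z and electron count for each: Ti⁴⁺ has 18 e⁻ (Z=22), Zr⁴⁺ has 36 e⁻ (Z=40), Y³⁺ has 36 e⁻ (Z=39), Sr²⁺ has 36 e⁻ (Z=38), Rb⁺ has 36 e⁻ (Z=37), Br⁻ has 36 e⁻ (Z=35). Ti⁴⁺ < Zr⁴⁺ (same group, 1 shell fewer); Zr⁴⁺ < Y³⁺ (both 36 e⁻, Z=40>39); Y³⁺ < Sr²⁺ (both 36 e⁻, Z=39>38); Sr²⁺ < Rb⁺ (both 36 e⁻, Z=38>37); Rb⁺ < Br⁻ (both 36 e⁻, Z=37>35).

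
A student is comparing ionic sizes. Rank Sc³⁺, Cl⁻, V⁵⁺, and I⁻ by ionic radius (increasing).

First list Z and electron count for each: V⁵⁺: 18 e⁻, Z=23, Sc³⁺: 18 e⁻, Z=21, Cl⁻: 18 e⁻, Z=17, I⁻: 54 e⁻, Z=53. V⁵⁺ < Sc³⁺ (isoelectronic, higher Z=23 is smaller); Sc³⁺ < Cl⁻ (both 18 e⁻, Z=21>17); Cl⁻ < I⁻ (same group, 2 shells fewer).

V⁵⁺ < Sc³⁺ < Cl⁻ < I⁻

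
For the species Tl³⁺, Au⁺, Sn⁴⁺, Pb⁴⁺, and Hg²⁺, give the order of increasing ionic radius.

First list Z and electron count for each: Sn⁴⁺: 46 e⁻, Z=50, Pb⁴⁺: 78 e⁻, Z=82, Tl³⁺: 78 e⁻, Z=81, Hg²⁺: 78 e⁻, Z=80, Au⁺: 78 e⁻, Z=79. Sn⁴⁺ < Pb⁴⁺ (same group, period 5 vs 6); Pb⁴⁺ < Tl³⁺ (isoelectronic, higher Z=82 is smaller); Tl³⁺ < Hg²⁺ (both 78 e⁻, Z=81>80); Hg²⁺ < Au⁺ (both 78 e⁻, Z=80>79).

Sn⁴⁺ < Pb⁴⁺ < Tl³⁺ < Hg²⁺ < Au⁺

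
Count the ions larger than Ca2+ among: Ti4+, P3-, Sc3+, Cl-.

Each ion has 18 electrons. The ranking follows nuclear charge in reverse — greater Z gives a smaller radius. Ti4+ (Z=22), Sc3+ (Z=21), Ca2+ (Z=20), Cl- (Z=17), P3- (Z=15).
Placing each against Ca2+: smaller — Ti4+, Sc3+; larger — Cl-, P3-. So 2 are larger.

2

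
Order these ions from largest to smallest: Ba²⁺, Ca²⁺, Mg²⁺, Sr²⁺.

Ba²⁺ > Sr²⁺ > Ca²⁺ > Mg²⁺

Same group, same charge. Going down the group adds an extra shell of electrons, so the ion gets larger: Mg²⁺ is highest in the group and smallest.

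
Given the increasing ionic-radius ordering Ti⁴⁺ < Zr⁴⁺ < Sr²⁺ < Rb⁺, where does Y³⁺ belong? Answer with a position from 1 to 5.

3

Tabulating Z and e⁻: Ti⁴⁺ has 18 e⁻ (Z=22), Zr⁴⁺ has 36 e⁻ (Z=40), Y³⁺ has 36 e⁻ (Z=39), Sr²⁺ has 36 e⁻ (Z=38), Rb⁺ has 36 e⁻ (Z=37). Ti⁴⁺ < Zr⁴⁺ (same group, 1 shell fewer); Zr⁴⁺ < Y³⁺ (isoelectronic, higher Z=40 is smaller); Y³⁺ < Sr²⁺ (both 36 e⁻, Z=39>38); Sr²⁺ < Rb⁺ (isoelectronic, higher Z=38 is smaller).
The complete sequence is Ti⁴⁺ < Zr⁴⁺ < Y³⁺ < Sr²⁺ < Rb⁺. Y³⁺ sits at position 3.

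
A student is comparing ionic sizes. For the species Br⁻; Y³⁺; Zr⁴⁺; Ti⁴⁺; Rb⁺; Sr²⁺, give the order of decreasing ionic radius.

Br⁻ > Rb⁺ > Sr²⁺ > Y³⁺ > Zr⁴⁺ > Ti⁴⁺

Ti⁴⁺: 18 e⁻, Z=22, Zr⁴⁺: 36 e⁻, Z=40, Y³⁺: 36 e⁻, Z=39, Sr²⁺: 36 e⁻, Z=38, Rb⁺: 36 e⁻, Z=37, Br⁻: 36 e⁻, Z=35. Ti⁴⁺ < Zr⁴⁺ (same group, period 4 vs 5); Zr⁴⁺ < Y³⁺ (both 36 e⁻, Z=40>39); Y³⁺ < Sr²⁺ (both 36 e⁻, Z=39>38); Sr²⁺ < Rb⁺ (isoelectronic, higher Z=38 is smaller); Rb⁺ < Br⁻ (isoelectronic, higher Z=37 is smaller).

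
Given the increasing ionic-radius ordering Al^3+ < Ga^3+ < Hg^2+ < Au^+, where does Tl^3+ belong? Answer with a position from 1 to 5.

Tabulating Z and e⁻: Al^3+: 10 e⁻, Z=13, Ga^3+: 28 e⁻, Z=31, Tl^3+: 78 e⁻, Z=81, Hg^2+: 78 e⁻, Z=80, Au^+: 78 e⁻, Z=79. Al^3+ < Ga^3+ (same group, period 3 vs 4); Ga^3+ < Tl^3+ (same group, 2 shells fewer); Tl^3+ < Hg^2+ (isoelectronic, higher Z=81 is smaller); Hg^2+ < Au^+ (isoelectronic, higher Z=80 is smaller).
With Tl^3+ included the full order is Al^3+ < Ga^3+ < Tl^3+ < Hg^2+ < Au^+, so it takes position 3.

3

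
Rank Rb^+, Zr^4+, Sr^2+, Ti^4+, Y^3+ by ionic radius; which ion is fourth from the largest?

Zr^4+

Ti^4+: 18 e⁻, Z=22, Zr^4+: 36 e⁻, Z=40, Y^3+: 36 e⁻, Z=39, Sr^2+: 36 e⁻, Z=38, Rb^+: 36 e⁻, Z=37. Ti^4+ < Zr^4+ (same group, 1 shell fewer); Zr^4+ < Y^3+ (isoelectronic, higher Z=40 is smaller); Y^3+ < Sr^2+ (both 36 e⁻, Z=39>38); Sr^2+ < Rb^+ (isoelectronic, higher Z=38 is smaller).
Ordering: Ti^4+ < Zr^4+ < Y^3+ < Sr^2+ < Rb^+. The fourth largest is Zr^4+.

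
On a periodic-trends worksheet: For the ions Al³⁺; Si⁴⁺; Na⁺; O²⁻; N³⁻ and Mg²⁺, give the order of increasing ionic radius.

These species are isoelectronic with 10 electrons. The only difference is the number of protons: Si⁴⁺ (Z=14), Al³⁺ (Z=13), Mg²⁺ (Z=12), Na⁺ (Z=11), O²⁻ (Z=8), N³⁻ (Z=7). The strongest nuclear pull (Si⁴⁺) gives the smallest ion.

Si⁴⁺ < Al³⁺ < Mg²⁺ < Na⁺ < O²⁻ < N³⁻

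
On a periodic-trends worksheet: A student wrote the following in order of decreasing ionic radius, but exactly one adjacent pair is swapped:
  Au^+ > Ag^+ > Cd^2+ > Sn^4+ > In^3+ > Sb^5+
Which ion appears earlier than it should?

The pair Sn^4+, In^3+ is the wrong way round — Sn^4+ and In^3+ share 46 electrons; the higher nuclear charge on Sn (Z=50) contracts it more, so Sn^4+ < In^3+. All other adjacent pairs agree with periodic trends, so Sn^4+ is the misplaced ion.

Sn^4+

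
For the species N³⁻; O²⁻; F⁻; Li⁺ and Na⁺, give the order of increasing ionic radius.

Li⁺ (Z=3, 2 e⁻), Na⁺ (Z=11, 10 e⁻), F⁻ (Z=9, 10 e⁻), O²⁻ (Z=8, 10 e⁻), N³⁻ (Z=7, 10 e⁻). Li⁺ < Na⁺ (same group, period 2 vs 3); Na⁺ < F⁻ (isoelectronic, higher Z=11 is smaller); F⁻ < O²⁻ (both 10 e⁻, Z=9>8); O²⁻ < N³⁻ (both 10 e⁻, Z=8>7).

Li⁺ < Na⁺ < F⁻ < O²⁻ < N³⁻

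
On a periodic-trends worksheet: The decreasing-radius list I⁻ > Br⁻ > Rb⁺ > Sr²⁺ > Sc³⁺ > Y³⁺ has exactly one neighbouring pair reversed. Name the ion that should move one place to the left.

Scanning neighbour by neighbour, only Sc³⁺/Y³⁺ violates a trend: Sc³⁺ and Y³⁺ are in one column with the same charge; the lighter period-4 ion has one fewer shell and is smaller. That makes Y³⁺ the one sitting a position late relative to where it belongs.

Y³⁺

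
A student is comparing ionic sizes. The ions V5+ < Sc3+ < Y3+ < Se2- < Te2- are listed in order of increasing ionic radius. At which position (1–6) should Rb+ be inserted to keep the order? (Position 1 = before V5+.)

4

Work out protons and electrons: V5+: 18 e⁻, Z=23, Sc3+: 18 e⁻, Z=21, Y3+: 36 e⁻, Z=39, Rb+: 36 e⁻, Z=37, Se2-: 36 e⁻, Z=34, Te2-: 54 e⁻, Z=52. V5+ < Sc3+ (both 18 e⁻, Z=23>21); Sc3+ < Y3+ (same group, period 4 vs 5); Y3+ < Rb+ (both 36 e⁻, Z=39>37); Rb+ < Se2- (isoelectronic, higher Z=37 is smaller); Se2- < Te2- (same group, 1 shell fewer).
Putting Rb+ in gives V5+ < Sc3+ < Y3+ < Rb+ < Se2- < Te2-; it lands at slot 4.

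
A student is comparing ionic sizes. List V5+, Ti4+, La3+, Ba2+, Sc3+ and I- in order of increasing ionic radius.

V5+ < Ti4+ < Sc3+ < La3+ < Ba2+ < I-

First list Z and electron count for each: V5+: 18 e⁻, Z=23, Ti4+: 18 e⁻, Z=22, Sc3+: 18 e⁻, Z=21, La3+: 54 e⁻, Z=57, Ba2+: 54 e⁻, Z=56, I-: 54 e⁻, Z=53. V5+ < Ti4+ (both 18 e⁻, Z=23>22); Ti4+ < Sc3+ (both 18 e⁻, Z=22>21); Sc3+ < La3+ (same group, period 4 vs 6); La3+ < Ba2+ (isoelectronic, higher Z=57 is smaller); Ba2+ < I- (both 54 e⁻, Z=56>53).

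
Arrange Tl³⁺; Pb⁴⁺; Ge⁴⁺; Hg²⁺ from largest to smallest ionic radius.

Work out protons and electrons: Ge⁴⁺ has 28 e⁻ (Z=32), Pb⁴⁺ has 78 e⁻ (Z=82), Tl³⁺ has 78 e⁻ (Z=81), Hg²⁺ has 78 e⁻ (Z=80). Ge⁴⁺ < Pb⁴⁺ (same group, period 4 vs 6); Pb⁴⁺ < Tl³⁺ (isoelectronic, higher Z=82 is smaller); Tl³⁺ < Hg²⁺ (both 78 e⁻, Z=81>80).

Hg²⁺ > Tl³⁺ > Pb⁴⁺ > Ge⁴⁺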